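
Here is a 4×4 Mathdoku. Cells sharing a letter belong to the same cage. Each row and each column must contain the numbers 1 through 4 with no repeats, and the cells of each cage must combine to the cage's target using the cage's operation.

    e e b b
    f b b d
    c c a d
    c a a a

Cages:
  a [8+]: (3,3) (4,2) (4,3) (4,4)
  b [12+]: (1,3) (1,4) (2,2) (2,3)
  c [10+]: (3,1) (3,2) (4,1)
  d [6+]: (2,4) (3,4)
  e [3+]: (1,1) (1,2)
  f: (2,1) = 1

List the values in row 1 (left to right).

2 1 4 3

Cage f is given, so (2,1) = 1.
Column 1 already has 1, leaving (1,1) = 2.
The two cells of cage e must have sum 3; hence (1,2) = 1.
Column 1 now contains 2, leaving (3,1) = 4.
4 is placed in row 3; hence (3,2) = 3.
4 is placed in row 3, which forces (3,4) = 2.
Column 1 already has 4, which forces (4,1) = 3.
Cage b needs sum 12, which forces (1,3) = 4.
The 4 cells of cage b must have sum 12, so (1,4) = 3.
The 4 cells of cage b must have sum 12; hence (2,2) = 2.
Cage b has sum 12, which forces (2,3) = 3.
2 is placed in column 4, leaving (2,4) = 4.
Row 3 now contains 2, so (3,3) = 1.
2 is placed in column 2; hence (4,2) = 4.
4 is placed in column 3, so (4,3) = 2.
The 4 cells of cage a must have sum 8; hence (4,4) = 1.
The full grid is 2 1 4 3 / 1 2 3 4 / 4 3 1 2 / 3 4 2 1.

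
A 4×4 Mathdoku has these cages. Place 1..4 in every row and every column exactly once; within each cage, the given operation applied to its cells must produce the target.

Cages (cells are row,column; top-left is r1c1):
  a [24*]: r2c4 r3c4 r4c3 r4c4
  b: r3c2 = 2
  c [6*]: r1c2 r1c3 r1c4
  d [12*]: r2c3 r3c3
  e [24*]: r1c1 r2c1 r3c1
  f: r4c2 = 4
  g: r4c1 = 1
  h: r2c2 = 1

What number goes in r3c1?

3

H is a freebie, so r2c2 = 1.
B is a freebie, so r3c2 = 2.
Cage g is a single given cell, so r4c1 = 1.
F is a freebie, leaving r4c2 = 4.
Column 2 already has 2; hence r1c2 = 3.
Cage a has product 24, so r2c4 = 4.
Cage a needs product 24, leaving r3c4 = 1.
The 3 cells of cage c must have product 6, which forces r1c3 = 1.
1 is placed in column 4, leaving r1c4 = 2.
4 is placed in row 2, leaving r2c3 = 3.
Cage d needs two cells with product 12; hence r3c3 = 4.
Column 3 already has 3, so r4c3 = 2.
2 is placed in column 4; hence r4c4 = 3.
2 is placed in row 1, leaving r1c1 = 4.
Row 2 now contains 3, so r2c1 = 2.
Row 3 now contains 4, so r3c1 = 3.
Completed grid: 4 3 1 2 / 2 1 3 4 / 3 2 4 1 / 1 4 2 3.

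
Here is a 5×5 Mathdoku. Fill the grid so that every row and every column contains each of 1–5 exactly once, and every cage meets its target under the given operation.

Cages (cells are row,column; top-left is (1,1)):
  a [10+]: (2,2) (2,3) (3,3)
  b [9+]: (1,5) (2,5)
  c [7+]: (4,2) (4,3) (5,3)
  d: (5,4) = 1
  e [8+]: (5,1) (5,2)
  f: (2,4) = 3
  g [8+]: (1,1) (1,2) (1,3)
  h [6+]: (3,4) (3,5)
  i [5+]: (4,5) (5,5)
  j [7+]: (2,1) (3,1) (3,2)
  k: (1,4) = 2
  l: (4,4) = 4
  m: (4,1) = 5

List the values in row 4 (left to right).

Cage k is a single given cell, which forces (1,4) = 2.
Cage f is given; hence (2,4) = 3.
Cage m is a single given cell; hence (4,1) = 5.
L is a freebie; hence (4,4) = 4.
5 is placed in column 1, leaving (5,1) = 3.
Row 5 already has 3, which forces (5,2) = 5.
Cage d is given, leaving (5,4) = 1.
Column 4 now contains 1; hence (3,4) = 5.
The two cells of cage h must have sum 6, which forces (3,5) = 1.
Column 5 already has 1, so (4,5) = 3.
Cage j needs sum 7, which forces (2,1) = 1.
Cage c has sum 7, leaving (5,3) = 4.
Cage i needs two cells with sum 5; hence (5,5) = 2.
Column 1 now contains 1; hence (1,1) = 4.
4 is placed in row 1, which forces (1,5) = 5.
Cage a has sum 10, so (2,2) = 2.
Cage a has sum 10, which forces (2,3) = 5.
Column 5 already has 5; hence (2,5) = 4.
Column 1 now contains 4, leaving (3,1) = 2.
Column 2 now contains 2, so (3,2) = 4.
Column 3 already has 4; hence (3,3) = 3.
Column 2 now contains 2, so (4,2) = 1.
Row 4 now contains 1, so (4,3) = 2.
Column 2 now contains 1, so (1,2) = 3.
Column 3 now contains 3; hence (1,3) = 1.
Filled in: 4 3 1 2 5 / 1 2 5 3 4 / 2 4 3 5 1 / 5 1 2 4 3 / 3 5 4 1 2.

5 1 2 4 3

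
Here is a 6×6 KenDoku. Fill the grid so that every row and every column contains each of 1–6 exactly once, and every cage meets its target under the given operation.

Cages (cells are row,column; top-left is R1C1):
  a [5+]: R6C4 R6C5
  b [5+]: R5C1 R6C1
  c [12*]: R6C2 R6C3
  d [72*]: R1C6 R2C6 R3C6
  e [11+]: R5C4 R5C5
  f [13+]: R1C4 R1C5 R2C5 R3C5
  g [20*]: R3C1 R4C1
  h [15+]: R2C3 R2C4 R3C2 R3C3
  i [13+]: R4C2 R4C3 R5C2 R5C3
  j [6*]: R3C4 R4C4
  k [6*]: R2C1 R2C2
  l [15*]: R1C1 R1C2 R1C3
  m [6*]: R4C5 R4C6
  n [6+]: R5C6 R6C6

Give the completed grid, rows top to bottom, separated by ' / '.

In row 6, 5 can only go at R6C6, so R6C6 = 5.
Cage n needs two cells with sum 6, so R5C6 = 1.
The only place for 6 in column 1 is R2C1.
The two cells of cage k must have product 6, which forces R2C2 = 1.
In column 6, 2 can only go at R4C6, so R4C6 = 2.
The two cells of cage m must have product 6; hence R4C5 = 3.
Cage i needs sum 13; hence R4C3 = 1.
Row 4 now contains 1, which forces R4C4 = 6.
Column 4 already has 6, leaving R5C4 = 5.
5 is placed in row 5; hence R5C5 = 6.
Cage l has product 15, which forces R1C1 = 1.
Column 4 already has 6, leaving R3C4 = 1.
The 4 cells of cage i must have sum 13, which forces R4C2 = 5.
Column 2 now contains 5, leaving R1C2 = 3.
Cage l has product 15, leaving R1C3 = 5.
The 4 cells of cage f must have sum 13; hence R1C4 = 2.
Row 1 already has 5, which forces R1C5 = 4.
Row 1 already has 4, leaving R1C6 = 6.
The two cells of cage g must have product 20, so R3C1 = 5.
5 is placed in row 3, so R3C5 = 2.
Row 4 already has 5, so R4C1 = 4.
Column 2 now contains 3, so R5C2 = 4.
Row 5 now contains 4, so R5C3 = 3.
2 is placed in column 5, so R6C5 = 1.
Cage h has sum 15; hence R2C3 = 2.
The 4 cells of cage h must have sum 15; hence R2C4 = 3.
2 is placed in column 5, leaving R2C5 = 5.
Row 2 already has 3, which forces R2C6 = 4.
Column 2 now contains 4, leaving R3C2 = 6.
Cage h has sum 15; hence R3C3 = 4.
Column 6 already has 4; hence R3C6 = 3.
Row 5 already has 3, leaving R5C1 = 2.
The two cells of cage b must have sum 5; hence R6C1 = 3.
6 is placed in column 2; hence R6C2 = 2.
Column 3 now contains 2; hence R6C3 = 6.
Cage a needs two cells with sum 5, leaving R6C4 = 4.

1 3 5 2 4 6 / 6 1 2 3 5 4 / 5 6 4 1 2 3 / 4 5 1 6 3 2 / 2 4 3 5 6 1 / 3 2 6 4 1 5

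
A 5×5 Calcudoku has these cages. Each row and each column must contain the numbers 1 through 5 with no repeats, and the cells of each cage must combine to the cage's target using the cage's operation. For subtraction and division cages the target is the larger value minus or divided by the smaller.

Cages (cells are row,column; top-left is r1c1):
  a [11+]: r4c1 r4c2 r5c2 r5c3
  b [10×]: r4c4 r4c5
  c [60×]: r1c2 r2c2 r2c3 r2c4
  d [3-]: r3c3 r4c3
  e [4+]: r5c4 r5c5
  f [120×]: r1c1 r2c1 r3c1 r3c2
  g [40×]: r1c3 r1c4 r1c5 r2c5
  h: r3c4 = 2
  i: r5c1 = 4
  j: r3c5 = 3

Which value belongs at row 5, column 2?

2

Cage h is given, so r3c4 = 2.
J is a freebie, leaving r3c5 = 3.
2 is placed in column 4, so r4c4 = 5.
Row 4 already has 5, so r4c5 = 2.
I is a freebie, leaving r5c1 = 4.
3 is placed in column 5, so r5c5 = 1.
Cage g needs product 40, which forces r1c3 = 2.
The 4 cells of cage g must have product 40, leaving r1c4 = 1.
Column 1 now contains 4; hence r3c1 = 5.
The 4 cells of cage f must have product 120; hence r3c2 = 4.
Row 3 already has 4; hence r3c3 = 1.
1 is placed in column 3, leaving r4c3 = 4.
Column 3 now contains 2; hence r5c3 = 5.
Row 5 now contains 1, leaving r5c4 = 3.
Row 1 already has 2, so r1c1 = 3.
Cage c has product 60, so r1c2 = 5.
Row 1 now contains 5, which forces r1c5 = 4.
Cage f has product 120; hence r2c1 = 2.
The 4 cells of cage c must have product 60, leaving r2c2 = 1.
Column 3 now contains 5, so r2c3 = 3.
Column 4 already has 3, which forces r2c4 = 4.
Column 5 already has 4, which forces r2c5 = 5.
Column 1 now contains 3, so r4c1 = 1.
Column 2 already has 1, leaving r4c2 = 3.
Row 5 already has 5, leaving r5c2 = 2.
Filled in: 3 5 2 1 4 / 2 1 3 4 5 / 5 4 1 2 3 / 1 3 4 5 2 / 4 2 5 3 1.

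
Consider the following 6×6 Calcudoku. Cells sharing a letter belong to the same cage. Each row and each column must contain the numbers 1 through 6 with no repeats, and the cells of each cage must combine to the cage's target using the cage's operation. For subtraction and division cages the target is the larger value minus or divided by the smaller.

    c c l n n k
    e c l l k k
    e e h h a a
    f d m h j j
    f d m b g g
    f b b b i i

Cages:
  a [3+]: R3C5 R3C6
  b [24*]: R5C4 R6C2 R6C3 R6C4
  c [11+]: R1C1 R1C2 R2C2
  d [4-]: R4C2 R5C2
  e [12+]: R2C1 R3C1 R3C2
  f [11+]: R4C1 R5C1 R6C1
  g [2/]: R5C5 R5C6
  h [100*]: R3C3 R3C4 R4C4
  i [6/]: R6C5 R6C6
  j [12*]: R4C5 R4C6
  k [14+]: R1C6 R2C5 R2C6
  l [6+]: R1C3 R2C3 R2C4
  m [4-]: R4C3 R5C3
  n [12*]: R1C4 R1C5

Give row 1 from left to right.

The 3 cells of cage h must have product 100, which forces R3C3 = 5.
Cage h has product 100, which forces R3C4 = 4.
Cage h needs product 100; hence R4C4 = 5.
Row 3 needs a 3, and only R3C2 is open for it.
The 3 cells of cage e must have sum 12, so R2C1 = 3.
Cage e has sum 12; hence R3C1 = 6.
The only place for 1 in row 4 is R4C2.
Cage d needs two cells with difference 4; hence R5C2 = 5.
Cage f has sum 11, so R6C1 = 5.
Column 1 already has 5; hence R1C1 = 1.
1 is placed in row 1, so R1C3 = 3.
In row 1, 5 can only go at R1C6, so R1C6 = 5.
The 3 cells of cage k must have sum 14, which forces R2C5 = 5.
Cage k needs sum 14, leaving R2C6 = 4.
Cage c has sum 11; hence R1C2 = 4.
4 is placed in row 2, which forces R2C2 = 6.
6 is placed in column 2, so R6C2 = 2.
In row 4, 3 can only go at R4C6, so R4C6 = 3.
Cage j needs two cells with product 12, leaving R4C5 = 4.
Row 4 already has 4; hence R4C1 = 2.
Row 4 already has 2, so R4C3 = 6.
Cage f has sum 11, leaving R5C1 = 4.
Column 3 already has 6; hence R5C3 = 2.
Column 3 already has 2, so R2C3 = 1.
Cage l has sum 6, so R2C4 = 2.
Cage g's pair has quotient 2, which forces R5C5 = 3.
Cage g's pair has quotient 2; hence R5C6 = 6.
The 4 cells of cage b must have product 24; hence R6C3 = 4.
6 is placed in column 6; hence R6C6 = 1.
Column 4 already has 2, which forces R1C4 = 6.
The two cells of cage n must have product 12, so R1C5 = 2.
Cage a's pair has sum 3, so R3C5 = 1.
Column 6 now contains 1, which forces R3C6 = 2.
3 is placed in row 5, so R5C4 = 1.
Row 6 already has 1, which forces R6C4 = 3.
Row 6 already has 1, which forces R6C5 = 6.
The full grid is 1 4 3 6 2 5 / 3 6 1 2 5 4 / 6 3 5 4 1 2 / 2 1 6 5 4 3 / 4 5 2 1 3 6 / 5 2 4 3 6 1.

1 4 3 6 2 5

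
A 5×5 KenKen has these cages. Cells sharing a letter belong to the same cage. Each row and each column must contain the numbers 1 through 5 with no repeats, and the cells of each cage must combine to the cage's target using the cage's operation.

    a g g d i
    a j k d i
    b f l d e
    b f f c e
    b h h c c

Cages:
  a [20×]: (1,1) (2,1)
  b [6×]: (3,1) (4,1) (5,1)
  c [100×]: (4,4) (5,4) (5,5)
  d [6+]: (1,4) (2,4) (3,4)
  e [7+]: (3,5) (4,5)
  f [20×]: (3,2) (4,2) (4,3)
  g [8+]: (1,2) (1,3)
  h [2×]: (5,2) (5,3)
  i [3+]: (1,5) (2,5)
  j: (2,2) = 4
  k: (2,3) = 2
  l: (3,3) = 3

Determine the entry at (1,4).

J is a freebie; hence (2,2) = 4.
Cage k is a single given cell, which forces (2,3) = 2.
2 is placed in row 2; hence (2,5) = 1.
Cage l is given, so (3,3) = 3.
Cage c has product 100; hence (4,4) = 5.
2 is placed in column 3, which forces (5,3) = 1.
The 3 cells of cage c must have product 100, which forces (5,4) = 4.
Cage c has product 100; hence (5,5) = 5.
Cage a's pair has product 20, so (1,1) = 4.
Cage g's pair has sum 8, which forces (1,2) = 3.
Column 3 already has 3; hence (1,3) = 5.
1 is placed in column 5; hence (1,5) = 2.
Row 2 already has 4, leaving (2,1) = 5.
Row 2 already has 1, so (2,4) = 3.
The 3 cells of cage f must have product 20, so (3,2) = 5.
Cage e needs two cells with sum 7, leaving (3,5) = 4.
5 is placed in row 4, which forces (4,2) = 1.
Column 3 already has 1; hence (4,3) = 4.
Cage e's pair has sum 7, which forces (4,5) = 3.
1 is placed in row 5, so (5,2) = 2.
Row 1 already has 2; hence (1,4) = 1.
The 3 cells of cage b must have product 6; hence (3,1) = 1.
Cage d has sum 6; hence (3,4) = 2.
Row 4 now contains 3; hence (4,1) = 2.
2 is placed in row 5; hence (5,1) = 3.
The full grid is 4 3 5 1 2 / 5 4 2 3 1 / 1 5 3 2 4 / 2 1 4 5 3 / 3 2 1 4 5.

1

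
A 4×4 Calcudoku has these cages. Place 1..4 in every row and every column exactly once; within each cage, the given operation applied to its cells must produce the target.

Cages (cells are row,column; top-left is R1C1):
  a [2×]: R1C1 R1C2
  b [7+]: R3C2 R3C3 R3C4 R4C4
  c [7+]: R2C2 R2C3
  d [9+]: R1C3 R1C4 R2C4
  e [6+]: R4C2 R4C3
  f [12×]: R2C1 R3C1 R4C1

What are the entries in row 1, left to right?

2 1 3 4

Cage b has sum 7, so R4C4 = 1.
The only place for 1 in row 2 is R2C1.
Column 1 now contains 1, so R1C1 = 2.
Cage a's pair has product 2, leaving R1C2 = 1.
Cage d needs sum 9, so R2C4 = 2.
The 4 cells of cage b must have sum 7, which forces R3C3 = 1.
Column 4 already has 2; hence R3C4 = 3.
The 3 cells of cage d must have sum 9, so R1C3 = 3.
Column 4 already has 3; hence R1C4 = 4.
Column 3 already has 3, leaving R2C3 = 4.
3 is placed in row 3, so R3C1 = 4.
3 is placed in row 3, which forces R3C2 = 2.
The 3 cells of cage f must have product 12, leaving R4C1 = 3.
Column 2 already has 2, leaving R4C2 = 4.
Column 3 now contains 4; hence R4C3 = 2.
Row 2 now contains 4, which forces R2C2 = 3.
Filled in: 2 1 3 4 / 1 3 4 2 / 4 2 1 3 / 3 4 2 1.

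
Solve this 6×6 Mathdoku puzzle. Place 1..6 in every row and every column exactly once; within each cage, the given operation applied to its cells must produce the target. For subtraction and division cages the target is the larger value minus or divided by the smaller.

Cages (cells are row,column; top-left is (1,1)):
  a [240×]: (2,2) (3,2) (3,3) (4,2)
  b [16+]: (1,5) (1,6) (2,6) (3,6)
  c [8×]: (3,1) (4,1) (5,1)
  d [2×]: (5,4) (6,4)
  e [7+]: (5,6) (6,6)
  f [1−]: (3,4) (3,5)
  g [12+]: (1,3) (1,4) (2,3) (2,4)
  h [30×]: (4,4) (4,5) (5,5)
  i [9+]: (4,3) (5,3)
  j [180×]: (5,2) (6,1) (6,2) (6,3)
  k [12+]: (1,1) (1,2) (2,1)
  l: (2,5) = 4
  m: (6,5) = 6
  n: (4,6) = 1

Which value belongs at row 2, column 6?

L is a freebie; hence (2,5) = 4.
Cage n is a single given cell, leaving (4,6) = 1.
Cage m is given, leaving (6,5) = 6.
Row 6 needs a 1, and only (6,4) is open for it.
Column 4 now contains 1; hence (5,4) = 2.
The only place for 1 in row 3 is (3,1).
Cage c has product 8, which forces (4,1) = 2.
Row 4 already has 2; hence (4,5) = 5.
Column 1 already has 1, which forces (5,1) = 4.
Cage h has product 30, which forces (4,4) = 6.
Cage h needs product 30, leaving (5,5) = 1.
6 is placed in row 4; hence (4,2) = 4.
Row 4 already has 4; hence (4,3) = 3.
The 4 cells of cage g must have sum 12, leaving (1,4) = 4.
Cage g needs sum 12, so (2,4) = 5.
Column 4 now contains 4, which forces (3,4) = 3.
Row 3 already has 3, so (3,5) = 2.
Cage i needs two cells with sum 9, so (5,3) = 6.
Column 5 already has 2, leaving (1,5) = 3.
Row 5 now contains 6, which forces (5,2) = 3.
Row 5 now contains 3, so (5,6) = 5.
Cage j needs product 180, so (6,1) = 3.
Cage j needs product 180; hence (6,2) = 5.
Cage j has product 180; hence (6,3) = 4.
Row 6 now contains 4, so (6,6) = 2.
The 3 cells of cage k must have sum 12, which forces (1,1) = 5.
3 is placed in row 1; hence (1,2) = 1.
1 is placed in row 1, which forces (1,3) = 2.
Column 6 now contains 2, so (1,6) = 6.
Column 1 already has 3, leaving (2,1) = 6.
3 is placed in column 2; hence (2,2) = 2.
2 is placed in column 3, so (2,3) = 1.
The 4 cells of cage b must have sum 16, leaving (2,6) = 3.
Column 2 now contains 5; hence (3,2) = 6.
Column 3 already has 4, which forces (3,3) = 5.
The 4 cells of cage b must have sum 16, which forces (3,6) = 4.
Completed grid: 5 1 2 4 3 6 / 6 2 1 5 4 3 / 1 6 5 3 2 4 / 2 4 3 6 5 1 / 4 3 6 2 1 5 / 3 5 4 1 6 2.

3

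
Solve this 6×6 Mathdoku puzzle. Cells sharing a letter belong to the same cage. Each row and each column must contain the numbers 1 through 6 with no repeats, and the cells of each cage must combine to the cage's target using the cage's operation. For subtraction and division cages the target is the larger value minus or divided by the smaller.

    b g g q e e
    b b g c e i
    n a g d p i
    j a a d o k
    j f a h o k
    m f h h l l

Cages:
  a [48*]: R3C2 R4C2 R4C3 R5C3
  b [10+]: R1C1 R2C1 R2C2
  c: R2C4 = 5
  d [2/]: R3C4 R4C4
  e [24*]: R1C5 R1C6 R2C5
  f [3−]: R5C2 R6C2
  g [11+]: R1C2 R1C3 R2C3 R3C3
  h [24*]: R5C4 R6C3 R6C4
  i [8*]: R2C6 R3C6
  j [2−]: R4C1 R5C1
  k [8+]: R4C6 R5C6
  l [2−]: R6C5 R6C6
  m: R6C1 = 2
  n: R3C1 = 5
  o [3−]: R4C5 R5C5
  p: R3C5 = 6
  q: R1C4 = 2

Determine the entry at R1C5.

Cage q is a single given cell, which forces R1C4 = 2.
Cage c is given, so R2C4 = 5.
N is a freebie; hence R3C1 = 5.
P is a freebie, leaving R3C5 = 6.
Cage m is a single given cell, leaving R6C1 = 2.
Cage d's pair has quotient 2, so R3C4 = 3.
Cage d needs two cells with quotient 2; hence R4C4 = 6.
Cage h has product 24, so R6C3 = 6.
Column 3 needs a 5, and only R1C3 is open for it.
The only place for 5 in column 2 is R6C2.
The two cells of cage f must have difference 3, leaving R5C2 = 2.
Row 4 needs a 5, and only R4C6 is open for it.
Cage k's pair has sum 8, which forces R5C6 = 3.
Column 6 already has 3, which forces R6C6 = 1.
The 3 cells of cage h must have product 24; hence R5C4 = 1.
Row 6 now contains 1, leaving R6C4 = 4.
Row 6 now contains 1, leaving R6C5 = 3.
Cage e needs product 24, which forces R1C6 = 6.
The two cells of cage j must have difference 2, leaving R4C1 = 4.
Row 5 already has 1, leaving R5C1 = 6.
Row 5 already has 1, leaving R5C3 = 4.
Row 5 already has 4, which forces R5C5 = 5.
Cage b needs sum 10, which forces R2C2 = 6.
The 4 cells of cage a must have product 48, which forces R3C2 = 4.
Row 3 already has 4, which forces R3C6 = 2.
Cage o needs two cells with difference 3; hence R4C5 = 2.
Cage g needs sum 11; hence R1C2 = 3.
The 4 cells of cage g must have sum 11; hence R2C3 = 2.
2 is placed in column 6; hence R2C6 = 4.
Row 3 now contains 2, so R3C3 = 1.
3 is placed in column 2; hence R4C2 = 1.
Column 3 already has 1; hence R4C3 = 3.
3 is placed in row 1, which forces R1C1 = 1.
Cage e needs product 24, which forces R1C5 = 4.
The 3 cells of cage b must have sum 10, which forces R2C1 = 3.
4 is placed in row 2, leaving R2C5 = 1.
Completed grid: 1 3 5 2 4 6 / 3 6 2 5 1 4 / 5 4 1 3 6 2 / 4 1 3 6 2 5 / 6 2 4 1 5 3 / 2 5 6 4 3 1.

4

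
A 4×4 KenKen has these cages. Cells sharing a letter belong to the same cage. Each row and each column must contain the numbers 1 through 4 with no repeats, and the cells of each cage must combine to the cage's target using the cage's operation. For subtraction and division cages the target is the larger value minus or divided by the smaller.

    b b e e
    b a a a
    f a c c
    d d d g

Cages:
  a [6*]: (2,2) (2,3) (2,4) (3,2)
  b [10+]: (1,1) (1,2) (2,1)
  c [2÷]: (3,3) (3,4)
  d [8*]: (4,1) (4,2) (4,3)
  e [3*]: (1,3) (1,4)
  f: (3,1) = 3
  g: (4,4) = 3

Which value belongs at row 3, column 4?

4

F is a freebie, leaving (3,1) = 3.
The 4 cells of cage a must have product 6; hence (3,2) = 1.
Cage g is given, so (4,4) = 3.
The 3 cells of cage b must have sum 10, leaving (1,1) = 2.
The 3 cells of cage b must have sum 10, leaving (1,2) = 4.
The two cells of cage e must have product 3, leaving (1,3) = 3.
Column 4 already has 3; hence (1,4) = 1.
3 is placed in column 1; hence (2,1) = 4.
Column 4 already has 1, leaving (2,4) = 2.
2 is placed in column 4, leaving (3,4) = 4.
Column 1 already has 4; hence (4,1) = 1.
4 is placed in column 2, so (4,2) = 2.
2 is placed in row 4, which forces (4,3) = 4.
Row 2 already has 2, leaving (2,2) = 3.
Row 2 already has 2, leaving (2,3) = 1.
Row 3 already has 4, which forces (3,3) = 2.
Completed grid: 2 4 3 1 / 4 3 1 2 / 3 1 2 4 / 1 2 4 3.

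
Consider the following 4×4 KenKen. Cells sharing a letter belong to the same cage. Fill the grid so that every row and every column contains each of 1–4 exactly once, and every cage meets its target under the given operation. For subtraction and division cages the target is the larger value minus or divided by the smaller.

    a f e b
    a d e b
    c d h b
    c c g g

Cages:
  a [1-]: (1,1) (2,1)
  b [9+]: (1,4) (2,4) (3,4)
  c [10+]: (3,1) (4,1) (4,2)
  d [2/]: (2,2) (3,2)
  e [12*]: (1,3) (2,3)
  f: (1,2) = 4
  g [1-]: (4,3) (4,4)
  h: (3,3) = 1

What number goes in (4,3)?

2

F is a freebie; hence (1,2) = 4.
Row 1 already has 4, so (1,3) = 3.
3 is placed in row 1, which forces (1,4) = 2.
Column 3 now contains 3, leaving (2,3) = 4.
Row 2 already has 4; hence (2,4) = 3.
H is a freebie, which forces (3,3) = 1.
Column 4 now contains 3, leaving (3,4) = 4.
Column 2 now contains 4, so (4,2) = 3.
Column 3 already has 1, which forces (4,3) = 2.
Column 4 now contains 4, leaving (4,4) = 1.
Row 1 already has 2, which forces (1,1) = 1.
The two cells of cage a must have difference 1; hence (2,1) = 2.
Cage d needs two cells with quotient 2, leaving (2,2) = 1.
Row 3 already has 4, so (3,1) = 3.
Row 3 already has 1, so (3,2) = 2.
Row 4 now contains 2, which forces (4,1) = 4.
Completed grid: 1 4 3 2 / 2 1 4 3 / 3 2 1 4 / 4 3 2 1.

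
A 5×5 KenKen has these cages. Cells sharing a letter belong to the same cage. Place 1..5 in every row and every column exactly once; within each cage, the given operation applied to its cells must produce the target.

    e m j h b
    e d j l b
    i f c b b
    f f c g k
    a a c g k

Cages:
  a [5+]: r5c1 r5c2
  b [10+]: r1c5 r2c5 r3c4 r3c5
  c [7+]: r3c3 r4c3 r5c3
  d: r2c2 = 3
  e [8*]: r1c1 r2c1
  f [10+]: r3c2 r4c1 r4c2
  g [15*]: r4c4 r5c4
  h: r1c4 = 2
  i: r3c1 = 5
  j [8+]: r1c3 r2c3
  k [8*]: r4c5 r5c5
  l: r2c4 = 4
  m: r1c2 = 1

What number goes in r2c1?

2

Cage m is given, so r1c2 = 1.
Cage h is a single given cell; hence r1c4 = 2.
Cage d is given; hence r2c2 = 3.
3 is placed in row 2, which forces r2c3 = 5.
Cage l is given, so r2c4 = 4.
Cage i is given, leaving r3c1 = 5.
2 is placed in row 1, which forces r1c1 = 4.
Column 3 already has 5, so r1c3 = 3.
Row 1 now contains 3, so r1c5 = 5.
Row 2 already has 4; hence r2c1 = 2.
Row 2 already has 2, leaving r2c5 = 1.
The 4 cells of cage b must have sum 10, which forces r3c4 = 1.
Cage b needs sum 10, leaving r3c5 = 3.
Cage f has sum 10, which forces r4c2 = 5.
Row 4 already has 5, which forces r4c4 = 3.
Column 4 already has 3; hence r5c4 = 5.
The 3 cells of cage f must have sum 10, so r3c2 = 4.
4 is placed in row 3, so r3c3 = 2.
Row 4 already has 3, so r4c1 = 1.
Row 4 now contains 1, so r4c3 = 4.
4 is placed in row 4, leaving r4c5 = 2.
1 is placed in column 1, which forces r5c1 = 3.
Column 2 already has 4; hence r5c2 = 2.
4 is placed in column 3, so r5c3 = 1.
Column 5 already has 2, which forces r5c5 = 4.
The full grid is 4 1 3 2 5 / 2 3 5 4 1 / 5 4 2 1 3 / 1 5 4 3 2 / 3 2 1 5 4.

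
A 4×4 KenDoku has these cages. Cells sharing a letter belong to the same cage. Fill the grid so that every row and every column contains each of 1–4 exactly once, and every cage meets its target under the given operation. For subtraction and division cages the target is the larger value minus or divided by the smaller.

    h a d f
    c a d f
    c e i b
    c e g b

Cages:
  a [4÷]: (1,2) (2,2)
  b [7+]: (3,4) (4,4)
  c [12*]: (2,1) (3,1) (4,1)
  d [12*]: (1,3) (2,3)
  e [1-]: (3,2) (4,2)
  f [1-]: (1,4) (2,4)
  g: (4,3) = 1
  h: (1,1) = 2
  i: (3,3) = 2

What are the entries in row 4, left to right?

4 2 1 3

Cage h is given, which forces (1,1) = 2.
I is a freebie, so (3,3) = 2.
G is a freebie; hence (4,3) = 1.
In row 2, 2 can only go at (2,4), so (2,4) = 2.
The only place for 2 in row 4 is (4,2).
In column 2, 3 can only go at (3,2), so (3,2) = 3.
Row 3 now contains 3; hence (3,4) = 4.
Cage b's pair has sum 7, which forces (4,4) = 3.
Column 4 already has 3, which forces (1,4) = 1.
Cage c needs product 12, leaving (2,1) = 3.
Row 2 now contains 3, which forces (2,3) = 4.
4 is placed in row 3, leaving (3,1) = 1.
3 is placed in row 4, which forces (4,1) = 4.
Row 1 already has 1, so (1,2) = 4.
Column 3 already has 4, leaving (1,3) = 3.
Row 2 already has 4; hence (2,2) = 1.
Filled in: 2 4 3 1 / 3 1 4 2 / 1 3 2 4 / 4 2 1 3.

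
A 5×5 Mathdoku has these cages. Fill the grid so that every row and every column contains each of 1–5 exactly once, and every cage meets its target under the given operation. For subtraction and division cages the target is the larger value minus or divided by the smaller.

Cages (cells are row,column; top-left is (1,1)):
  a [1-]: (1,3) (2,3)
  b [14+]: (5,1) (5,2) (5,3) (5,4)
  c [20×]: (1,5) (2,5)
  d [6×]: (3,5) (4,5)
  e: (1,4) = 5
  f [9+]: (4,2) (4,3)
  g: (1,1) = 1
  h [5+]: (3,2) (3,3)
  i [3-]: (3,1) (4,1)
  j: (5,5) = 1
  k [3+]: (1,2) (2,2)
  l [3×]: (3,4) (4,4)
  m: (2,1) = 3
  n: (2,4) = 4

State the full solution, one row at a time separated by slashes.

G is a freebie, leaving (1,1) = 1.
Row 1 already has 1; hence (1,2) = 2.
E is a freebie, leaving (1,4) = 5.
Row 1 now contains 5; hence (1,5) = 4.
M is a freebie, which forces (2,1) = 3.
Column 2 already has 2, which forces (2,2) = 1.
Cage n is given; hence (2,4) = 4.
Column 5 now contains 4; hence (2,5) = 5.
Cage j is a single given cell, leaving (5,5) = 1.
Row 1 now contains 4, leaving (1,3) = 3.
Row 2 already has 5; hence (2,3) = 2.
2 is placed in column 3, leaving (3,3) = 1.
1 is placed in row 3, so (3,4) = 3.
3 is placed in row 3, so (3,5) = 2.
Column 4 now contains 3, leaving (4,4) = 1.
Column 5 now contains 2, leaving (4,5) = 3.
Column 4 now contains 3, which forces (5,4) = 2.
Row 3 now contains 2; hence (3,1) = 5.
3 is placed in row 3, which forces (3,2) = 4.
The two cells of cage i must have difference 3, which forces (4,1) = 2.
Column 2 now contains 4; hence (4,2) = 5.
Row 4 already has 5, leaving (4,3) = 4.
5 is placed in column 1, leaving (5,1) = 4.
The 4 cells of cage b must have sum 14; hence (5,2) = 3.
4 is placed in column 3, which forces (5,3) = 5.

1 2 3 5 4 / 3 1 2 4 5 / 5 4 1 3 2 / 2 5 4 1 3 / 4 3 5 2 1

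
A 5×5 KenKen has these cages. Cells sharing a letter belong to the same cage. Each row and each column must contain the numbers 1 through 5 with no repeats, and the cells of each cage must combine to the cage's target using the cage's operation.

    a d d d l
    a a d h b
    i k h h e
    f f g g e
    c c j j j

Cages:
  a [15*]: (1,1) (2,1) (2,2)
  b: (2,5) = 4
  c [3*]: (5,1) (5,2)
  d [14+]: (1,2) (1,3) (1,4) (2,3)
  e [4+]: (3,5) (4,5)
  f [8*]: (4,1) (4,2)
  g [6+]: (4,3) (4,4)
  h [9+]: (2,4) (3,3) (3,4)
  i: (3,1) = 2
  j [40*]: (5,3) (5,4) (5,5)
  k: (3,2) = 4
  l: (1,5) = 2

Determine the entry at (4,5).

3

L is a freebie, leaving (1,5) = 2.
Cage b is a single given cell, leaving (2,5) = 4.
Cage i is given, so (3,1) = 2.
K is a freebie, leaving (3,2) = 4.
2 is placed in column 1; hence (4,1) = 4.
4 is placed in column 2; hence (4,2) = 2.
Column 5 already has 4, which forces (5,5) = 5.
Row 2 needs a 2, and only (2,3) is open for it.
Column 3 now contains 2, which forces (5,3) = 4.
The 3 cells of cage j must have product 40, leaving (5,4) = 2.
The 4 cells of cage d must have sum 14, which forces (1,4) = 4.
In row 1, 1 can only go at (1,1), so (1,1) = 1.
Column 1 now contains 1; hence (5,1) = 3.
The two cells of cage c must have product 3, which forces (5,2) = 1.
Column 1 now contains 3, leaving (2,1) = 5.
Cage a needs product 15, which forces (2,2) = 3.
Row 2 already has 3, which forces (2,4) = 1.
1 is placed in column 4, which forces (4,4) = 5.
Column 2 already has 3, so (1,2) = 5.
Cage d has sum 14, leaving (1,3) = 3.
The 3 cells of cage h must have sum 9; hence (3,3) = 5.
Column 4 already has 5; hence (3,4) = 3.
3 is placed in row 3; hence (3,5) = 1.
Row 4 now contains 5, so (4,3) = 1.
1 is placed in column 5; hence (4,5) = 3.
Filled in: 1 5 3 4 2 / 5 3 2 1 4 / 2 4 5 3 1 / 4 2 1 5 3 / 3 1 4 2 5.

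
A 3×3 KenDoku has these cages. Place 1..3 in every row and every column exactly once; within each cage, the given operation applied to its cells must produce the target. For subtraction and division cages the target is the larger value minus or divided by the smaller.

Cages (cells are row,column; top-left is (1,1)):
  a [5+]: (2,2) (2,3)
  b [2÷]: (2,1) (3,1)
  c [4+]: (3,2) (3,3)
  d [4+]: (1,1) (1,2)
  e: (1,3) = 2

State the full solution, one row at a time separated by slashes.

Cage e is a single given cell, which forces (1,3) = 2.
Column 3 already has 2, which forces (2,3) = 3.
Column 3 now contains 3; hence (3,3) = 1.
The two cells of cage b must have quotient 2; hence (2,1) = 1.
Row 2 already has 3, which forces (2,2) = 2.
1 is placed in row 3, leaving (3,1) = 2.
1 is placed in row 3, so (3,2) = 3.
Column 1 already has 1, which forces (1,1) = 3.
3 is placed in column 2, leaving (1,2) = 1.

3 1 2 / 1 2 3 / 2 3 1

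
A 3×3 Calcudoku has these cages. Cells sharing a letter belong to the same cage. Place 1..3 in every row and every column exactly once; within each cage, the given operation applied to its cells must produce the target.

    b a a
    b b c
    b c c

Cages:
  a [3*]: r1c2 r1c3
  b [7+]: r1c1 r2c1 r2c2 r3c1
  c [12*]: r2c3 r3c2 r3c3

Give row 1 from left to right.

Cage b has sum 7; hence r2c2 = 1.
The 3 cells of cage c must have product 12, leaving r2c3 = 2.
Cage c needs product 12, leaving r3c2 = 2.
Cage c needs product 12; hence r3c3 = 3.
Cage b needs sum 7, so r1c1 = 2.
1 is placed in column 2; hence r1c2 = 3.
Column 3 already has 3, leaving r1c3 = 1.
2 is placed in row 2, leaving r2c1 = 3.
Row 3 already has 3, which forces r3c1 = 1.
Filled in: 2 3 1 / 3 1 2 / 1 2 3.

2 3 1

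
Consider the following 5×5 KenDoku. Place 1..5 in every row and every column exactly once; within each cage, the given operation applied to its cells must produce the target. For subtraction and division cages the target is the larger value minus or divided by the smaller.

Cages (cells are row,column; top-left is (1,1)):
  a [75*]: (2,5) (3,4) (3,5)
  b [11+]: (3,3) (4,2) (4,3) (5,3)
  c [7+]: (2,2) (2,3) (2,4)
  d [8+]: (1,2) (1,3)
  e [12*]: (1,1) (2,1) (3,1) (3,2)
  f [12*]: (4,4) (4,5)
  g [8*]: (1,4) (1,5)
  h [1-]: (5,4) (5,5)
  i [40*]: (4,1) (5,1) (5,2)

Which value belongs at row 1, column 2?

3

The 3 cells of cage a must have product 75; hence (2,5) = 5.
Cage a has product 75, leaving (3,4) = 5.
Cage a needs product 75, which forces (3,5) = 3.
3 is placed in column 5; hence (4,5) = 4.
The two cells of cage g must have product 8, so (1,4) = 4.
Column 5 already has 4, which forces (1,5) = 2.
Row 4 now contains 4, which forces (4,4) = 3.
Column 5 already has 2, which forces (5,5) = 1.
Row 5 now contains 1, so (5,4) = 2.
Column 4 now contains 2; hence (2,4) = 1.
Cage i has product 40; hence (4,1) = 2.
The 4 cells of cage e must have product 12, leaving (1,1) = 1.
Column 1 already has 2, so (2,1) = 3.
The 4 cells of cage e must have product 12; hence (3,1) = 4.
The 4 cells of cage e must have product 12, leaving (3,2) = 1.
1 is placed in row 3, which forces (3,3) = 2.
Column 2 already has 1; hence (4,2) = 5.
5 is placed in row 4, which forces (4,3) = 1.
4 is placed in column 1; hence (5,1) = 5.
Column 2 now contains 5, leaving (5,2) = 4.
Row 5 now contains 4, so (5,3) = 3.
Column 2 now contains 5, which forces (1,2) = 3.
Column 3 now contains 3; hence (1,3) = 5.
Column 2 now contains 4, which forces (2,2) = 2.
2 is placed in column 3, which forces (2,3) = 4.
Filled in: 1 3 5 4 2 / 3 2 4 1 5 / 4 1 2 5 3 / 2 5 1 3 4 / 5 4 3 2 1.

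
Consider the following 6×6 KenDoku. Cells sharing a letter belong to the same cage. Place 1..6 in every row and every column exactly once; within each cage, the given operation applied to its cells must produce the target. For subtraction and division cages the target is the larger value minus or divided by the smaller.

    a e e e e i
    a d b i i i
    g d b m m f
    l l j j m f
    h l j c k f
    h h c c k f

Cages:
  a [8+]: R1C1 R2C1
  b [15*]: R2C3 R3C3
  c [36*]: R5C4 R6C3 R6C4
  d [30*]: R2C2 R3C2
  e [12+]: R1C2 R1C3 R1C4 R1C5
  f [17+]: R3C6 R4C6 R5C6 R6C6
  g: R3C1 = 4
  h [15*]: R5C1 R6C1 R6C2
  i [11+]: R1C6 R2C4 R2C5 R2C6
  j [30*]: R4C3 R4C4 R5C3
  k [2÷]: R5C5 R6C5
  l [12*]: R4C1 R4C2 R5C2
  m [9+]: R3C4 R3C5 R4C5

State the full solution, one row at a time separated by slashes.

6 2 4 1 5 3 / 2 6 5 4 3 1 / 4 5 3 2 1 6 / 3 4 1 5 6 2 / 5 1 6 3 2 4 / 1 3 2 6 4 5

Cage g is a single given cell, leaving R3C1 = 4.
In column 3, 4 can only go at R1C3, so R1C3 = 4.
The only place for 6 in row 1 is R1C1.
Cage a's pair has sum 8, leaving R2C1 = 2.
Row 1 needs a 3, and only R1C6 is open for it.
The only place for 6 in row 2 is R2C2.
Column 2 now contains 6, which forces R3C2 = 5.
5 is placed in row 3, so R3C3 = 3.
3 is placed in column 3, leaving R2C3 = 5.
Cage j has product 30; hence R4C4 = 5.
Cage e has sum 12, leaving R1C5 = 5.
The only place for 2 in column 2 is R1C2.
2 is placed in row 1, which forces R1C4 = 1.
Row 3 needs a 1, and only R3C5 is open for it.
Cage i needs sum 11, which forces R2C6 = 1.
Column 3 needs a 2, and only R6C3 is open for it.
Column 4 needs a 2, and only R3C4 is open for it.
2 is placed in row 3, which forces R3C6 = 6.
The 3 cells of cage m must have sum 9, leaving R4C5 = 6.
Row 4 already has 6, which forces R4C3 = 1.
The 3 cells of cage j must have product 30, leaving R5C3 = 6.
Row 5 now contains 6, which forces R5C4 = 3.
Cage k needs two cells with quotient 2, which forces R5C5 = 2.
Column 4 already has 3, which forces R6C4 = 6.
Cage k's pair has quotient 2, which forces R6C5 = 4.
4 is placed in row 6; hence R6C6 = 5.
Column 4 already has 3, leaving R2C4 = 4.
Column 5 now contains 4, which forces R2C5 = 3.
1 is placed in row 4, which forces R4C1 = 3.
Cage l needs product 12, which forces R4C2 = 4.
Cage f needs sum 17, which forces R4C6 = 2.
Cage h needs product 15, which forces R5C1 = 5.
The 3 cells of cage l must have product 12; hence R5C2 = 1.
Column 6 already has 5, so R5C6 = 4.
Column 1 already has 3; hence R6C1 = 1.
1 is placed in column 2, so R6C2 = 3.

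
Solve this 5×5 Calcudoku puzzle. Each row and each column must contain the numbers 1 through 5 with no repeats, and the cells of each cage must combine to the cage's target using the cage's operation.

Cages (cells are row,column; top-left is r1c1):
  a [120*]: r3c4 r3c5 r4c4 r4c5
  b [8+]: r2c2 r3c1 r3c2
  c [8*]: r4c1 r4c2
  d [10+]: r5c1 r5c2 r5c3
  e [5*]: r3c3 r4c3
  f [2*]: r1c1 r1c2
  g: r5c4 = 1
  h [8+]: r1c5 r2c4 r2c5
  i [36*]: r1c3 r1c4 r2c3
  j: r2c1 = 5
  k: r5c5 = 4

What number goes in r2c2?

4

Cage i needs product 36, which forces r1c3 = 4.
The 3 cells of cage i must have product 36, so r1c4 = 3.
Cage j is given, so r2c1 = 5.
Cage i has product 36, leaving r2c3 = 3.
Cage g is a single given cell, leaving r5c4 = 1.
K is a freebie, so r5c5 = 4.
Cage h needs sum 8; hence r1c5 = 5.
Cage h has sum 8, leaving r2c4 = 2.
The 3 cells of cage h must have sum 8, leaving r2c5 = 1.
1 is placed in row 2, leaving r2c2 = 4.
4 is placed in column 2, which forces r4c2 = 2.
2 is placed in row 4; hence r4c5 = 3.
The two cells of cage f must have product 2, leaving r1c1 = 2.
2 is placed in column 2, which forces r1c2 = 1.
Column 2 already has 1, so r3c2 = 3.
3 is placed in column 5, so r3c5 = 2.
2 is placed in row 4; hence r4c1 = 4.
4 is placed in row 4, leaving r4c4 = 5.
Column 1 already has 2, which forces r5c1 = 3.
Column 2 now contains 3, so r5c2 = 5.
5 is placed in row 5; hence r5c3 = 2.
3 is placed in row 3, so r3c1 = 1.
Cage e needs two cells with product 5, so r3c3 = 5.
5 is placed in column 4, leaving r3c4 = 4.
5 is placed in row 4, leaving r4c3 = 1.
Completed grid: 2 1 4 3 5 / 5 4 3 2 1 / 1 3 5 4 2 / 4 2 1 5 3 / 3 5 2 1 4.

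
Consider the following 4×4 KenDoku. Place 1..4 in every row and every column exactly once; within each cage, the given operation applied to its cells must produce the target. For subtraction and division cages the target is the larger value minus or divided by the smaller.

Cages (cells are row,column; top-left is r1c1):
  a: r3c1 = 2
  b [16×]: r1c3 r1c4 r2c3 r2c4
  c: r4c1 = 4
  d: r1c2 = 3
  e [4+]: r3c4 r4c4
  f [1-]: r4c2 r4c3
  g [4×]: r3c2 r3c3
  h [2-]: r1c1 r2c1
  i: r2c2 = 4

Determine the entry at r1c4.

4

Cage d is given, leaving r1c2 = 3.
Cage i is given, which forces r2c2 = 4.
Cage a is given, leaving r3c1 = 2.
Column 2 already has 4; hence r3c2 = 1.
1 is placed in row 3, so r3c3 = 4.
1 is placed in row 3, leaving r3c4 = 3.
Cage c is a single given cell, leaving r4c1 = 4.
Column 2 now contains 1, which forces r4c2 = 2.
Column 4 already has 3, leaving r4c4 = 1.
Column 1 now contains 4, which forces r1c1 = 1.
Cage b has product 16, which forces r1c3 = 2.
Cage b needs product 16, leaving r1c4 = 4.
Cage h needs two cells with difference 2, which forces r2c1 = 3.
The 4 cells of cage b must have product 16; hence r2c3 = 1.
Column 4 already has 1, which forces r2c4 = 2.
Row 4 now contains 1, which forces r4c3 = 3.
The full grid is 1 3 2 4 / 3 4 1 2 / 2 1 4 3 / 4 2 3 1.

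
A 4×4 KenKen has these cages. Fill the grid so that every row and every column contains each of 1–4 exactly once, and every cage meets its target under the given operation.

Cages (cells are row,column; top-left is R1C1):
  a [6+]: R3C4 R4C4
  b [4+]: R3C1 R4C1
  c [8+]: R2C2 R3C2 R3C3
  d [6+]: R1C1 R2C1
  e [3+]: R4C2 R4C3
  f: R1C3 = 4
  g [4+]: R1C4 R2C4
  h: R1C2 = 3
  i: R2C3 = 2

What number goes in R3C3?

3

Cage h is given, so R1C2 = 3.
Cage f is given, which forces R1C3 = 4.
Row 1 now contains 3, leaving R1C4 = 1.
Cage i is given, leaving R2C3 = 2.
Column 4 already has 1, so R2C4 = 3.
Column 3 now contains 2; hence R4C3 = 1.
4 is placed in row 1, leaving R1C1 = 2.
Row 2 now contains 2; hence R2C1 = 4.
4 is placed in row 2, leaving R2C2 = 1.
Cage b's pair has sum 4, so R3C1 = 1.
Column 2 now contains 1, so R3C2 = 4.
Column 3 already has 1, leaving R3C3 = 3.
Row 3 already has 4, leaving R3C4 = 2.
1 is placed in row 4, which forces R4C1 = 3.
1 is placed in row 4, leaving R4C2 = 2.
2 is placed in column 4, which forces R4C4 = 4.
Completed grid: 2 3 4 1 / 4 1 2 3 / 1 4 3 2 / 3 2 1 4.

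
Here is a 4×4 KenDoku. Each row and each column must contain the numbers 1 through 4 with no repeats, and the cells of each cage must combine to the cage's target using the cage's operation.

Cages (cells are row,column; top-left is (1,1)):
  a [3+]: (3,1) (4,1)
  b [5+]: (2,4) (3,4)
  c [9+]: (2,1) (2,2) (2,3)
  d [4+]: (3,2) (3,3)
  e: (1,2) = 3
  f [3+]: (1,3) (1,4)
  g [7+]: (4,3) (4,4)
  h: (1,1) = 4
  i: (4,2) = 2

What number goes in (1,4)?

2

H is a freebie; hence (1,1) = 4.
Cage e is given; hence (1,2) = 3.
Column 2 already has 3; hence (3,2) = 1.
Row 3 now contains 1, leaving (3,3) = 3.
I is a freebie, so (4,2) = 2.
3 is placed in column 3; hence (4,3) = 4.
Row 4 now contains 4, which forces (4,4) = 3.
The 3 cells of cage c must have sum 9; hence (2,1) = 3.
2 is placed in column 2; hence (2,2) = 4.
4 is placed in column 3, which forces (2,3) = 2.
Cage b's pair has sum 5, leaving (2,4) = 1.
Row 3 now contains 1, leaving (3,1) = 2.
Cage b needs two cells with sum 5, which forces (3,4) = 4.
Row 4 already has 2; hence (4,1) = 1.
2 is placed in column 3, leaving (1,3) = 1.
Column 4 now contains 1; hence (1,4) = 2.
Filled in: 4 3 1 2 / 3 4 2 1 / 2 1 3 4 / 1 2 4 3.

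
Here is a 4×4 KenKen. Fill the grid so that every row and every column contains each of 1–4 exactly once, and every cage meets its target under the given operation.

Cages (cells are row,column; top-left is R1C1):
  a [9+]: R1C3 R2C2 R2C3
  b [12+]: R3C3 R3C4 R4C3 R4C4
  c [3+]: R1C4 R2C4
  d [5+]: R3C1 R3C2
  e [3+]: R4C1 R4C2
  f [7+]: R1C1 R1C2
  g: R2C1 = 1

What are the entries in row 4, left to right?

2 1 4 3

Cage g is given, which forces R2C1 = 1.
Row 2 now contains 1, which forces R2C4 = 2.
Column 1 already has 1, which forces R4C1 = 2.
Row 4 now contains 2, leaving R4C2 = 1.
The 3 cells of cage a must have sum 9, which forces R1C3 = 2.
Column 4 now contains 2, which forces R1C4 = 1.
Cage d needs two cells with sum 5, which forces R3C1 = 3.
The two cells of cage d must have sum 5, which forces R3C2 = 2.
Row 3 already has 3, which forces R3C4 = 4.
4 is placed in column 4; hence R4C4 = 3.
Column 1 already has 3, leaving R1C1 = 4.
Cage f needs two cells with sum 7; hence R1C2 = 3.
Column 2 already has 3; hence R2C2 = 4.
Row 2 already has 4, which forces R2C3 = 3.
Row 3 now contains 4; hence R3C3 = 1.
3 is placed in row 4; hence R4C3 = 4.
Filled in: 4 3 2 1 / 1 4 3 2 / 3 2 1 4 / 2 1 4 3.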